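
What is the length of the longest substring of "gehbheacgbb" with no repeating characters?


Input: "gehbheacgbb"
Sliding window (track last position of each char):
  Position 0 ('g'): window [0,0] length 1 -- new best
  Position 1 ('e'): window [0,1] length 2 -- new best
  Position 2 ('h'): window [0,2] length 3 -- new best
  Position 3 ('b'): window [0,3] length 4 -- new best
  Position 4 ('h'): repeat (last at 2), move window start to 3
  Position 4 ('h'): window [3,4] length 2
  Position 5 ('e'): window [3,5] length 3
  Position 6 ('a'): window [3,6] length 4
  Position 7 ('c'): window [3,7] length 5 -- new best
  Position 8 ('g'): window [3,8] length 6 -- new best
  Position 9 ('b'): repeat (last at 3), move window start to 4
  Position 9 ('b'): window [4,9] length 6
  Position 10 ('b'): repeat (last at 9), move window start to 10
  Position 10 ('b'): window [10,10] length 1
Longest substring with no repeats: "bheacg" with length 6

6


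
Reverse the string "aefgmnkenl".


Input: aefgmnkenl
Reading characters right to left:
  Position 9: 'l'
  Position 8: 'n'
  Position 7: 'e'
  Position 6: 'k'
  Position 5: 'n'
  Position 4: 'm'
  Position 3: 'g'
  Position 2: 'f'
  Position 1: 'e'
  Position 0: 'a'
Reversed: lneknmgfea

lneknmgfea


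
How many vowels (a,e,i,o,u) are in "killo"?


Input: killo
Checking each character:
  'k' at position 0: consonant
  'i' at position 1: vowel (running total: 1)
  'l' at position 2: consonant
  'l' at position 3: consonant
  'o' at position 4: vowel (running total: 2)
Total vowels: 2

2


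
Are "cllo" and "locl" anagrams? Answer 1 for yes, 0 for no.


Strings: "cllo", "locl"
Sorted first:  cllo
Sorted second: cllo
Sorted forms match => anagrams

1


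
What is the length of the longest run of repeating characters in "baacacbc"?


Input: "baacacbc"
Scanning for longest run:
  Position 1 ('a'): new char, reset run to 1
  Position 2 ('a'): continues run of 'a', length=2
  Position 3 ('c'): new char, reset run to 1
  Position 4 ('a'): new char, reset run to 1
  Position 5 ('c'): new char, reset run to 1
  Position 6 ('b'): new char, reset run to 1
  Position 7 ('c'): new char, reset run to 1
Longest run: 'a' with length 2

2


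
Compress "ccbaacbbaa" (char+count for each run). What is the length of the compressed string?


Input: ccbaacbbaa
Runs:
  'c' x 2 => "c2"
  'b' x 1 => "b1"
  'a' x 2 => "a2"
  'c' x 1 => "c1"
  'b' x 2 => "b2"
  'a' x 2 => "a2"
Compressed: "c2b1a2c1b2a2"
Compressed length: 12

12


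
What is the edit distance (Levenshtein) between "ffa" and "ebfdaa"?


Computing edit distance: "ffa" -> "ebfdaa"
DP table:
           e    b    f    d    a    a
      0    1    2    3    4    5    6
  f   1    1    2    2    3    4    5
  f   2    2    2    2    3    4    5
  a   3    3    3    3    3    3    4
Edit distance = dp[3][6] = 4

4


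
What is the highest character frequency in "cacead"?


Input: cacead
Character counts:
  'a': 2
  'c': 2
  'd': 1
  'e': 1
Maximum frequency: 2

2


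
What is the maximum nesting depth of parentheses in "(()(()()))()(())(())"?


Input: "(()(()()))()(())(())"
Tracking depth:
  Position 0 '(': depth becomes 1
  Position 1 '(': depth becomes 2
  Position 2 ')': depth becomes 1
  Position 3 '(': depth becomes 2
  Position 4 '(': depth becomes 3
  Position 5 ')': depth becomes 2
  Position 6 '(': depth becomes 3
  Position 7 ')': depth becomes 2
  Position 8 ')': depth becomes 1
  Position 9 ')': depth becomes 0
  Position 10 '(': depth becomes 1
  Position 11 ')': depth becomes 0
  Position 12 '(': depth becomes 1
  Position 13 '(': depth becomes 2
  Position 14 ')': depth becomes 1
  Position 15 ')': depth becomes 0
  Position 16 '(': depth becomes 1
  Position 17 '(': depth becomes 2
  Position 18 ')': depth becomes 1
  Position 19 ')': depth becomes 0
Maximum depth reached: 3

3


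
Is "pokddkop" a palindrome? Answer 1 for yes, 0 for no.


Input: pokddkop
Reversed: pokddkop
  Compare pos 0 ('p') with pos 7 ('p'): match
  Compare pos 1 ('o') with pos 6 ('o'): match
  Compare pos 2 ('k') with pos 5 ('k'): match
  Compare pos 3 ('d') with pos 4 ('d'): match
Result: palindrome

1


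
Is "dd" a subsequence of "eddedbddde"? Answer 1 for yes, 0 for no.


Check if "dd" is a subsequence of "eddedbddde"
Greedy scan:
  Position 0 ('e'): no match needed
  Position 1 ('d'): matches sub[0] = 'd'
  Position 2 ('d'): matches sub[1] = 'd'
  Position 3 ('e'): no match needed
  Position 4 ('d'): no match needed
  Position 5 ('b'): no match needed
  Position 6 ('d'): no match needed
  Position 7 ('d'): no match needed
  Position 8 ('d'): no match needed
  Position 9 ('e'): no match needed
All 2 characters matched => is a subsequence

1


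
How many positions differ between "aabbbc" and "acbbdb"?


Comparing "aabbbc" and "acbbdb" position by position:
  Position 0: 'a' vs 'a' => same
  Position 1: 'a' vs 'c' => DIFFER
  Position 2: 'b' vs 'b' => same
  Position 3: 'b' vs 'b' => same
  Position 4: 'b' vs 'd' => DIFFER
  Position 5: 'c' vs 'b' => DIFFER
Positions that differ: 3

3


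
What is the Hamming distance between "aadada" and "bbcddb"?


Comparing "aadada" and "bbcddb" position by position:
  Position 0: 'a' vs 'b' => differ
  Position 1: 'a' vs 'b' => differ
  Position 2: 'd' vs 'c' => differ
  Position 3: 'a' vs 'd' => differ
  Position 4: 'd' vs 'd' => same
  Position 5: 'a' vs 'b' => differ
Total differences (Hamming distance): 5

5


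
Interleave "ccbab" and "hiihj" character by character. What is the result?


Interleaving "ccbab" and "hiihj":
  Position 0: 'c' from first, 'h' from second => "ch"
  Position 1: 'c' from first, 'i' from second => "ci"
  Position 2: 'b' from first, 'i' from second => "bi"
  Position 3: 'a' from first, 'h' from second => "ah"
  Position 4: 'b' from first, 'j' from second => "bj"
Result: chcibiahbj

chcibiahbj


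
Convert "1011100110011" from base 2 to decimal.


Input: "1011100110011" in base 2
Positional expansion:
  Digit '1' (value 1) x 2^12 = 4096
  Digit '0' (value 0) x 2^11 = 0
  Digit '1' (value 1) x 2^10 = 1024
  Digit '1' (value 1) x 2^9 = 512
  Digit '1' (value 1) x 2^8 = 256
  Digit '0' (value 0) x 2^7 = 0
  Digit '0' (value 0) x 2^6 = 0
  Digit '1' (value 1) x 2^5 = 32
  Digit '1' (value 1) x 2^4 = 16
  Digit '0' (value 0) x 2^3 = 0
  Digit '0' (value 0) x 2^2 = 0
  Digit '1' (value 1) x 2^1 = 2
  Digit '1' (value 1) x 2^0 = 1
Sum = 5939

5939


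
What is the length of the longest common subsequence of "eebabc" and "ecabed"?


LCS of "eebabc" and "ecabed"
DP table:
           e    c    a    b    e    d
      0    0    0    0    0    0    0
  e   0    1    1    1    1    1    1
  e   0    1    1    1    1    2    2
  b   0    1    1    1    2    2    2
  a   0    1    1    2    2    2    2
  b   0    1    1    2    3    3    3
  c   0    1    2    2    3    3    3
LCS length = dp[6][6] = 3

3


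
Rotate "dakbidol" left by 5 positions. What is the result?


Input: "dakbidol", rotate left by 5
First 5 characters: "dakbi"
Remaining characters: "dol"
Concatenate remaining + first: "dol" + "dakbi" = "doldakbi"

doldakbi


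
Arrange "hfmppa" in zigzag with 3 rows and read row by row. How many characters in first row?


Zigzag "hfmppa" into 3 rows:
Placing characters:
  'h' => row 0
  'f' => row 1
  'm' => row 2
  'p' => row 1
  'p' => row 0
  'a' => row 1
Rows:
  Row 0: "hp"
  Row 1: "fpa"
  Row 2: "m"
First row length: 2

2


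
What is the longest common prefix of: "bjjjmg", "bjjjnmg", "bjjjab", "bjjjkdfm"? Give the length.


Words: bjjjmg, bjjjnmg, bjjjab, bjjjkdfm
  Position 0: all 'b' => match
  Position 1: all 'j' => match
  Position 2: all 'j' => match
  Position 3: all 'j' => match
  Position 4: ('m', 'n', 'a', 'k') => mismatch, stop
LCP = "bjjj" (length 4)

4


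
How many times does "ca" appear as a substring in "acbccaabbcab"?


Searching for "ca" in "acbccaabbcab"
Scanning each position:
  Position 0: "ac" => no
  Position 1: "cb" => no
  Position 2: "bc" => no
  Position 3: "cc" => no
  Position 4: "ca" => MATCH
  Position 5: "aa" => no
  Position 6: "ab" => no
  Position 7: "bb" => no
  Position 8: "bc" => no
  Position 9: "ca" => MATCH
  Position 10: "ab" => no
Total occurrences: 2

2


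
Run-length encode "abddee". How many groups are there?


Input: abddee
Scanning for consecutive runs:
  Group 1: 'a' x 1 (positions 0-0)
  Group 2: 'b' x 1 (positions 1-1)
  Group 3: 'd' x 2 (positions 2-3)
  Group 4: 'e' x 2 (positions 4-5)
Total groups: 4

4


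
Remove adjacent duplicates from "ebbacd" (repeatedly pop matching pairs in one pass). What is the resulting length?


Input: ebbacd
Stack-based adjacent duplicate removal:
  Read 'e': push. Stack: e
  Read 'b': push. Stack: eb
  Read 'b': matches stack top 'b' => pop. Stack: e
  Read 'a': push. Stack: ea
  Read 'c': push. Stack: eac
  Read 'd': push. Stack: eacd
Final stack: "eacd" (length 4)

4


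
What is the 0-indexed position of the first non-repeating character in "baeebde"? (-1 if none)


Input: baeebde
Character frequencies:
  'a': 1
  'b': 2
  'd': 1
  'e': 3
Scanning left to right for freq == 1:
  Position 0 ('b'): freq=2, skip
  Position 1 ('a'): unique! => answer = 1

1


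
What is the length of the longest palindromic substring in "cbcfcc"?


Input: "cbcfcc"
Checking substrings for palindromes:
  [0:3] "cbc" (len 3) => palindrome
  [2:5] "cfc" (len 3) => palindrome
  [4:6] "cc" (len 2) => palindrome
Longest palindromic substring: "cbc" with length 3

3


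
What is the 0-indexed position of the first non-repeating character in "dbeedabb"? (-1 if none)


Input: dbeedabb
Character frequencies:
  'a': 1
  'b': 3
  'd': 2
  'e': 2
Scanning left to right for freq == 1:
  Position 0 ('d'): freq=2, skip
  Position 1 ('b'): freq=3, skip
  Position 2 ('e'): freq=2, skip
  Position 3 ('e'): freq=2, skip
  Position 4 ('d'): freq=2, skip
  Position 5 ('a'): unique! => answer = 5

5


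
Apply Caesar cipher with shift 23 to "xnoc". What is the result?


Caesar cipher: shift "xnoc" by 23
  'x' (pos 23) + 23 = pos 20 = 'u'
  'n' (pos 13) + 23 = pos 10 = 'k'
  'o' (pos 14) + 23 = pos 11 = 'l'
  'c' (pos 2) + 23 = pos 25 = 'z'
Result: uklz

uklz


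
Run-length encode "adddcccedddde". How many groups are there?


Input: adddcccedddde
Scanning for consecutive runs:
  Group 1: 'a' x 1 (positions 0-0)
  Group 2: 'd' x 3 (positions 1-3)
  Group 3: 'c' x 3 (positions 4-6)
  Group 4: 'e' x 1 (positions 7-7)
  Group 5: 'd' x 4 (positions 8-11)
  Group 6: 'e' x 1 (positions 12-12)
Total groups: 6

6


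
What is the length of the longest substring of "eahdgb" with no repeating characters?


Input: "eahdgb"
Sliding window (track last position of each char):
  Position 0 ('e'): window [0,0] length 1 -- new best
  Position 1 ('a'): window [0,1] length 2 -- new best
  Position 2 ('h'): window [0,2] length 3 -- new best
  Position 3 ('d'): window [0,3] length 4 -- new best
  Position 4 ('g'): window [0,4] length 5 -- new best
  Position 5 ('b'): window [0,5] length 6 -- new best
Longest substring with no repeats: "eahdgb" with length 6

6


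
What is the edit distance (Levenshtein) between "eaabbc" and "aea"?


Computing edit distance: "eaabbc" -> "aea"
DP table:
           a    e    a
      0    1    2    3
  e   1    1    1    2
  a   2    1    2    1
  a   3    2    2    2
  b   4    3    3    3
  b   5    4    4    4
  c   6    5    5    5
Edit distance = dp[6][3] = 5

5


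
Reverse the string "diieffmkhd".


Input: diieffmkhd
Reading characters right to left:
  Position 9: 'd'
  Position 8: 'h'
  Position 7: 'k'
  Position 6: 'm'
  Position 5: 'f'
  Position 4: 'f'
  Position 3: 'e'
  Position 2: 'i'
  Position 1: 'i'
  Position 0: 'd'
Reversed: dhkmffeiid

dhkmffeiid


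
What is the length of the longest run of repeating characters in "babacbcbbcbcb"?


Input: "babacbcbbcbcb"
Scanning for longest run:
  Position 1 ('a'): new char, reset run to 1
  Position 2 ('b'): new char, reset run to 1
  Position 3 ('a'): new char, reset run to 1
  Position 4 ('c'): new char, reset run to 1
  Position 5 ('b'): new char, reset run to 1
  Position 6 ('c'): new char, reset run to 1
  Position 7 ('b'): new char, reset run to 1
  Position 8 ('b'): continues run of 'b', length=2
  Position 9 ('c'): new char, reset run to 1
  Position 10 ('b'): new char, reset run to 1
  Position 11 ('c'): new char, reset run to 1
  Position 12 ('b'): new char, reset run to 1
Longest run: 'b' with length 2

2


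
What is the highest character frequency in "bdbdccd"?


Input: bdbdccd
Character counts:
  'b': 2
  'c': 2
  'd': 3
Maximum frequency: 3

3


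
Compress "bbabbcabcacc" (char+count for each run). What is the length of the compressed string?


Input: bbabbcabcacc
Runs:
  'b' x 2 => "b2"
  'a' x 1 => "a1"
  'b' x 2 => "b2"
  'c' x 1 => "c1"
  'a' x 1 => "a1"
  'b' x 1 => "b1"
  'c' x 1 => "c1"
  'a' x 1 => "a1"
  'c' x 2 => "c2"
Compressed: "b2a1b2c1a1b1c1a1c2"
Compressed length: 18

18


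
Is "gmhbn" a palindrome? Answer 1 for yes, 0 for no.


Input: gmhbn
Reversed: nbhmg
  Compare pos 0 ('g') with pos 4 ('n'): MISMATCH
  Compare pos 1 ('m') with pos 3 ('b'): MISMATCH
Result: not a palindrome

0


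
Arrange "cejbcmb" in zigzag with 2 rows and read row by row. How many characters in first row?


Zigzag "cejbcmb" into 2 rows:
Placing characters:
  'c' => row 0
  'e' => row 1
  'j' => row 0
  'b' => row 1
  'c' => row 0
  'm' => row 1
  'b' => row 0
Rows:
  Row 0: "cjcb"
  Row 1: "ebm"
First row length: 4

4


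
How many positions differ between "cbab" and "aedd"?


Comparing "cbab" and "aedd" position by position:
  Position 0: 'c' vs 'a' => DIFFER
  Position 1: 'b' vs 'e' => DIFFER
  Position 2: 'a' vs 'd' => DIFFER
  Position 3: 'b' vs 'd' => DIFFER
Positions that differ: 4

4


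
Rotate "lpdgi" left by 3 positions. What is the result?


Input: "lpdgi", rotate left by 3
First 3 characters: "lpd"
Remaining characters: "gi"
Concatenate remaining + first: "gi" + "lpd" = "gilpd"

gilpd


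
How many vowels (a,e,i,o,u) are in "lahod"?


Input: lahod
Checking each character:
  'l' at position 0: consonant
  'a' at position 1: vowel (running total: 1)
  'h' at position 2: consonant
  'o' at position 3: vowel (running total: 2)
  'd' at position 4: consonant
Total vowels: 2

2


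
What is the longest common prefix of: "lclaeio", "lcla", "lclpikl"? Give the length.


Words: lclaeio, lcla, lclpikl
  Position 0: all 'l' => match
  Position 1: all 'c' => match
  Position 2: all 'l' => match
  Position 3: ('a', 'a', 'p') => mismatch, stop
LCP = "lcl" (length 3)

3


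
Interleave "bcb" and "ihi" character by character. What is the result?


Interleaving "bcb" and "ihi":
  Position 0: 'b' from first, 'i' from second => "bi"
  Position 1: 'c' from first, 'h' from second => "ch"
  Position 2: 'b' from first, 'i' from second => "bi"
Result: bichbi

bichbi


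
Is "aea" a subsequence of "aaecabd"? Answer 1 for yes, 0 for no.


Check if "aea" is a subsequence of "aaecabd"
Greedy scan:
  Position 0 ('a'): matches sub[0] = 'a'
  Position 1 ('a'): no match needed
  Position 2 ('e'): matches sub[1] = 'e'
  Position 3 ('c'): no match needed
  Position 4 ('a'): matches sub[2] = 'a'
  Position 5 ('b'): no match needed
  Position 6 ('d'): no match needed
All 3 characters matched => is a subsequence

1


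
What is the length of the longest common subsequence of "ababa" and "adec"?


LCS of "ababa" and "adec"
DP table:
           a    d    e    c
      0    0    0    0    0
  a   0    1    1    1    1
  b   0    1    1    1    1
  a   0    1    1    1    1
  b   0    1    1    1    1
  a   0    1    1    1    1
LCS length = dp[5][4] = 1

1


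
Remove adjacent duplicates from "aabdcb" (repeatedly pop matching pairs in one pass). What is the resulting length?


Input: aabdcb
Stack-based adjacent duplicate removal:
  Read 'a': push. Stack: a
  Read 'a': matches stack top 'a' => pop. Stack: (empty)
  Read 'b': push. Stack: b
  Read 'd': push. Stack: bd
  Read 'c': push. Stack: bdc
  Read 'b': push. Stack: bdcb
Final stack: "bdcb" (length 4)

4


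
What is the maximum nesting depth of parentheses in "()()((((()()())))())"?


Input: "()()((((()()())))())"
Tracking depth:
  Position 0 '(': depth becomes 1
  Position 1 ')': depth becomes 0
  Position 2 '(': depth becomes 1
  Position 3 ')': depth becomes 0
  Position 4 '(': depth becomes 1
  Position 5 '(': depth becomes 2
  Position 6 '(': depth becomes 3
  Position 7 '(': depth becomes 4
  Position 8 '(': depth becomes 5
  Position 9 ')': depth becomes 4
  Position 10 '(': depth becomes 5
  Position 11 ')': depth becomes 4
  Position 12 '(': depth becomes 5
  Position 13 ')': depth becomes 4
  Position 14 ')': depth becomes 3
  Position 15 ')': depth becomes 2
  Position 16 ')': depth becomes 1
  Position 17 '(': depth becomes 2
  Position 18 ')': depth becomes 1
  Position 19 ')': depth becomes 0
Maximum depth reached: 5

5


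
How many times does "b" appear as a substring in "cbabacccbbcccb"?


Searching for "b" in "cbabacccbbcccb"
Scanning each position:
  Position 0: "c" => no
  Position 1: "b" => MATCH
  Position 2: "a" => no
  Position 3: "b" => MATCH
  Position 4: "a" => no
  Position 5: "c" => no
  Position 6: "c" => no
  Position 7: "c" => no
  Position 8: "b" => MATCH
  Position 9: "b" => MATCH
  Position 10: "c" => no
  Position 11: "c" => no
  Position 12: "c" => no
  Position 13: "b" => MATCH
Total occurrences: 5

5


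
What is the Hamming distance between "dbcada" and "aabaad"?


Comparing "dbcada" and "aabaad" position by position:
  Position 0: 'd' vs 'a' => differ
  Position 1: 'b' vs 'a' => differ
  Position 2: 'c' vs 'b' => differ
  Position 3: 'a' vs 'a' => same
  Position 4: 'd' vs 'a' => differ
  Position 5: 'a' vs 'd' => differ
Total differences (Hamming distance): 5

5


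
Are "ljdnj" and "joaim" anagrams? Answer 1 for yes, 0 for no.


Strings: "ljdnj", "joaim"
Sorted first:  djjln
Sorted second: aijmo
Differ at position 0: 'd' vs 'a' => not anagrams

0


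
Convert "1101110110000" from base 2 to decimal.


Input: "1101110110000" in base 2
Positional expansion:
  Digit '1' (value 1) x 2^12 = 4096
  Digit '1' (value 1) x 2^11 = 2048
  Digit '0' (value 0) x 2^10 = 0
  Digit '1' (value 1) x 2^9 = 512
  Digit '1' (value 1) x 2^8 = 256
  Digit '1' (value 1) x 2^7 = 128
  Digit '0' (value 0) x 2^6 = 0
  Digit '1' (value 1) x 2^5 = 32
  Digit '1' (value 1) x 2^4 = 16
  Digit '0' (value 0) x 2^3 = 0
  Digit '0' (value 0) x 2^2 = 0
  Digit '0' (value 0) x 2^1 = 0
  Digit '0' (value 0) x 2^0 = 0
Sum = 7088

7088


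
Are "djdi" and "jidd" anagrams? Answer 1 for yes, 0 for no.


Strings: "djdi", "jidd"
Sorted first:  ddij
Sorted second: ddij
Sorted forms match => anagrams

1


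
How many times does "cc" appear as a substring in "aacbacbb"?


Searching for "cc" in "aacbacbb"
Scanning each position:
  Position 0: "aa" => no
  Position 1: "ac" => no
  Position 2: "cb" => no
  Position 3: "ba" => no
  Position 4: "ac" => no
  Position 5: "cb" => no
  Position 6: "bb" => no
Total occurrences: 0

0


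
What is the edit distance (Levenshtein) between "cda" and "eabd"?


Computing edit distance: "cda" -> "eabd"
DP table:
           e    a    b    d
      0    1    2    3    4
  c   1    1    2    3    4
  d   2    2    2    3    3
  a   3    3    2    3    4
Edit distance = dp[3][4] = 4

4


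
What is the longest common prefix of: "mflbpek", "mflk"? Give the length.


Words: mflbpek, mflk
  Position 0: all 'm' => match
  Position 1: all 'f' => match
  Position 2: all 'l' => match
  Position 3: ('b', 'k') => mismatch, stop
LCP = "mfl" (length 3)

3


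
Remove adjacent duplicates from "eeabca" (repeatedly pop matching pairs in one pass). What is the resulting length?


Input: eeabca
Stack-based adjacent duplicate removal:
  Read 'e': push. Stack: e
  Read 'e': matches stack top 'e' => pop. Stack: (empty)
  Read 'a': push. Stack: a
  Read 'b': push. Stack: ab
  Read 'c': push. Stack: abc
  Read 'a': push. Stack: abca
Final stack: "abca" (length 4)

4


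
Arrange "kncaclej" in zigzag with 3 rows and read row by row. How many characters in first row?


Zigzag "kncaclej" into 3 rows:
Placing characters:
  'k' => row 0
  'n' => row 1
  'c' => row 2
  'a' => row 1
  'c' => row 0
  'l' => row 1
  'e' => row 2
  'j' => row 1
Rows:
  Row 0: "kc"
  Row 1: "nalj"
  Row 2: "ce"
First row length: 2

2


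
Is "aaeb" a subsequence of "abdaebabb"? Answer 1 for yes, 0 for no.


Check if "aaeb" is a subsequence of "abdaebabb"
Greedy scan:
  Position 0 ('a'): matches sub[0] = 'a'
  Position 1 ('b'): no match needed
  Position 2 ('d'): no match needed
  Position 3 ('a'): matches sub[1] = 'a'
  Position 4 ('e'): matches sub[2] = 'e'
  Position 5 ('b'): matches sub[3] = 'b'
  Position 6 ('a'): no match needed
  Position 7 ('b'): no match needed
  Position 8 ('b'): no match needed
All 4 characters matched => is a subsequence

1


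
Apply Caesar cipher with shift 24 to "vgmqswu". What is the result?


Caesar cipher: shift "vgmqswu" by 24
  'v' (pos 21) + 24 = pos 19 = 't'
  'g' (pos 6) + 24 = pos 4 = 'e'
  'm' (pos 12) + 24 = pos 10 = 'k'
  'q' (pos 16) + 24 = pos 14 = 'o'
  's' (pos 18) + 24 = pos 16 = 'q'
  'w' (pos 22) + 24 = pos 20 = 'u'
  'u' (pos 20) + 24 = pos 18 = 's'
Result: tekoqus

tekoqus


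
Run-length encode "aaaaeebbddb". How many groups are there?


Input: aaaaeebbddb
Scanning for consecutive runs:
  Group 1: 'a' x 4 (positions 0-3)
  Group 2: 'e' x 2 (positions 4-5)
  Group 3: 'b' x 2 (positions 6-7)
  Group 4: 'd' x 2 (positions 8-9)
  Group 5: 'b' x 1 (positions 10-10)
Total groups: 5

5


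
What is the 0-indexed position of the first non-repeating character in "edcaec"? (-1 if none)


Input: edcaec
Character frequencies:
  'a': 1
  'c': 2
  'd': 1
  'e': 2
Scanning left to right for freq == 1:
  Position 0 ('e'): freq=2, skip
  Position 1 ('d'): unique! => answer = 1

1


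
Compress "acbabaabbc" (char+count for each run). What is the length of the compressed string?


Input: acbabaabbc
Runs:
  'a' x 1 => "a1"
  'c' x 1 => "c1"
  'b' x 1 => "b1"
  'a' x 1 => "a1"
  'b' x 1 => "b1"
  'a' x 2 => "a2"
  'b' x 2 => "b2"
  'c' x 1 => "c1"
Compressed: "a1c1b1a1b1a2b2c1"
Compressed length: 16

16


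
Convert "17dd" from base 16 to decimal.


Input: "17dd" in base 16
Positional expansion:
  Digit '1' (value 1) x 16^3 = 4096
  Digit '7' (value 7) x 16^2 = 1792
  Digit 'd' (value 13) x 16^1 = 208
  Digit 'd' (value 13) x 16^0 = 13
Sum = 6109

6109


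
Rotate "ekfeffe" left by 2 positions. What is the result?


Input: "ekfeffe", rotate left by 2
First 2 characters: "ek"
Remaining characters: "feffe"
Concatenate remaining + first: "feffe" + "ek" = "feffeek"

feffeek


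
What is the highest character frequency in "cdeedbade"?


Input: cdeedbade
Character counts:
  'a': 1
  'b': 1
  'c': 1
  'd': 3
  'e': 3
Maximum frequency: 3

3


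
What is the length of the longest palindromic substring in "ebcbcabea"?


Input: "ebcbcabea"
Checking substrings for palindromes:
  [1:4] "bcb" (len 3) => palindrome
  [2:5] "cbc" (len 3) => palindrome
Longest palindromic substring: "bcb" with length 3

3


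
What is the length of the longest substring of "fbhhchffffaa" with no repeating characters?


Input: "fbhhchffffaa"
Sliding window (track last position of each char):
  Position 0 ('f'): window [0,0] length 1 -- new best
  Position 1 ('b'): window [0,1] length 2 -- new best
  Position 2 ('h'): window [0,2] length 3 -- new best
  Position 3 ('h'): repeat (last at 2), move window start to 3
  Position 3 ('h'): window [3,3] length 1
  Position 4 ('c'): window [3,4] length 2
  Position 5 ('h'): repeat (last at 3), move window start to 4
  Position 5 ('h'): window [4,5] length 2
  Position 6 ('f'): window [4,6] length 3
  Position 7 ('f'): repeat (last at 6), move window start to 7
  Position 7 ('f'): window [7,7] length 1
  Position 8 ('f'): repeat (last at 7), move window start to 8
  Position 8 ('f'): window [8,8] length 1
  Position 9 ('f'): repeat (last at 8), move window start to 9
  Position 9 ('f'): window [9,9] length 1
  Position 10 ('a'): window [9,10] length 2
  Position 11 ('a'): repeat (last at 10), move window start to 11
  Position 11 ('a'): window [11,11] length 1
Longest substring with no repeats: "fbh" with length 3

3


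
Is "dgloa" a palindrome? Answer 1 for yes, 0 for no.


Input: dgloa
Reversed: aolgd
  Compare pos 0 ('d') with pos 4 ('a'): MISMATCH
  Compare pos 1 ('g') with pos 3 ('o'): MISMATCH
Result: not a palindrome

0


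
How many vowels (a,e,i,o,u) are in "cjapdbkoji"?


Input: cjapdbkoji
Checking each character:
  'c' at position 0: consonant
  'j' at position 1: consonant
  'a' at position 2: vowel (running total: 1)
  'p' at position 3: consonant
  'd' at position 4: consonant
  'b' at position 5: consonant
  'k' at position 6: consonant
  'o' at position 7: vowel (running total: 2)
  'j' at position 8: consonant
  'i' at position 9: vowel (running total: 3)
Total vowels: 3

3


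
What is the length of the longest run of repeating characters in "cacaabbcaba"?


Input: "cacaabbcaba"
Scanning for longest run:
  Position 1 ('a'): new char, reset run to 1
  Position 2 ('c'): new char, reset run to 1
  Position 3 ('a'): new char, reset run to 1
  Position 4 ('a'): continues run of 'a', length=2
  Position 5 ('b'): new char, reset run to 1
  Position 6 ('b'): continues run of 'b', length=2
  Position 7 ('c'): new char, reset run to 1
  Position 8 ('a'): new char, reset run to 1
  Position 9 ('b'): new char, reset run to 1
  Position 10 ('a'): new char, reset run to 1
Longest run: 'a' with length 2

2


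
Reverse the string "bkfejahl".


Input: bkfejahl
Reading characters right to left:
  Position 7: 'l'
  Position 6: 'h'
  Position 5: 'a'
  Position 4: 'j'
  Position 3: 'e'
  Position 2: 'f'
  Position 1: 'k'
  Position 0: 'b'
Reversed: lhajefkb

lhajefkb


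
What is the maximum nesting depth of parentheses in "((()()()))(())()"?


Input: "((()()()))(())()"
Tracking depth:
  Position 0 '(': depth becomes 1
  Position 1 '(': depth becomes 2
  Position 2 '(': depth becomes 3
  Position 3 ')': depth becomes 2
  Position 4 '(': depth becomes 3
  Position 5 ')': depth becomes 2
  Position 6 '(': depth becomes 3
  Position 7 ')': depth becomes 2
  Position 8 ')': depth becomes 1
  Position 9 ')': depth becomes 0
  Position 10 '(': depth becomes 1
  Position 11 '(': depth becomes 2
  Position 12 ')': depth becomes 1
  Position 13 ')': depth becomes 0
  Position 14 '(': depth becomes 1
  Position 15 ')': depth becomes 0
Maximum depth reached: 3

3


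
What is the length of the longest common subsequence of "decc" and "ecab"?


LCS of "decc" and "ecab"
DP table:
           e    c    a    b
      0    0    0    0    0
  d   0    0    0    0    0
  e   0    1    1    1    1
  c   0    1    2    2    2
  c   0    1    2    2    2
LCS length = dp[4][4] = 2

2


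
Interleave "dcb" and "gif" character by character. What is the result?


Interleaving "dcb" and "gif":
  Position 0: 'd' from first, 'g' from second => "dg"
  Position 1: 'c' from first, 'i' from second => "ci"
  Position 2: 'b' from first, 'f' from second => "bf"
Result: dgcibf

dgcibf


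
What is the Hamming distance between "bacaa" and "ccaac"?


Comparing "bacaa" and "ccaac" position by position:
  Position 0: 'b' vs 'c' => differ
  Position 1: 'a' vs 'c' => differ
  Position 2: 'c' vs 'a' => differ
  Position 3: 'a' vs 'a' => same
  Position 4: 'a' vs 'c' => differ
Total differences (Hamming distance): 4

4


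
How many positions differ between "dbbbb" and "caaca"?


Comparing "dbbbb" and "caaca" position by position:
  Position 0: 'd' vs 'c' => DIFFER
  Position 1: 'b' vs 'a' => DIFFER
  Position 2: 'b' vs 'a' => DIFFER
  Position 3: 'b' vs 'c' => DIFFER
  Position 4: 'b' vs 'a' => DIFFER
Positions that differ: 5

5


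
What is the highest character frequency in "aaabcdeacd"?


Input: aaabcdeacd
Character counts:
  'a': 4
  'b': 1
  'c': 2
  'd': 2
  'e': 1
Maximum frequency: 4

4


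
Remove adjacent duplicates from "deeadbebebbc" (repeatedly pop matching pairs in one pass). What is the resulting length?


Input: deeadbebebbc
Stack-based adjacent duplicate removal:
  Read 'd': push. Stack: d
  Read 'e': push. Stack: de
  Read 'e': matches stack top 'e' => pop. Stack: d
  Read 'a': push. Stack: da
  Read 'd': push. Stack: dad
  Read 'b': push. Stack: dadb
  Read 'e': push. Stack: dadbe
  Read 'b': push. Stack: dadbeb
  Read 'e': push. Stack: dadbebe
  Read 'b': push. Stack: dadbebeb
  Read 'b': matches stack top 'b' => pop. Stack: dadbebe
  Read 'c': push. Stack: dadbebec
Final stack: "dadbebec" (length 8)

8


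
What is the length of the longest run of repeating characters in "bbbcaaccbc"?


Input: "bbbcaaccbc"
Scanning for longest run:
  Position 1 ('b'): continues run of 'b', length=2
  Position 2 ('b'): continues run of 'b', length=3
  Position 3 ('c'): new char, reset run to 1
  Position 4 ('a'): new char, reset run to 1
  Position 5 ('a'): continues run of 'a', length=2
  Position 6 ('c'): new char, reset run to 1
  Position 7 ('c'): continues run of 'c', length=2
  Position 8 ('b'): new char, reset run to 1
  Position 9 ('c'): new char, reset run to 1
Longest run: 'b' with length 3

3


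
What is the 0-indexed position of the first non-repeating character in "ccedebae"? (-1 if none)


Input: ccedebae
Character frequencies:
  'a': 1
  'b': 1
  'c': 2
  'd': 1
  'e': 3
Scanning left to right for freq == 1:
  Position 0 ('c'): freq=2, skip
  Position 1 ('c'): freq=2, skip
  Position 2 ('e'): freq=3, skip
  Position 3 ('d'): unique! => answer = 3

3


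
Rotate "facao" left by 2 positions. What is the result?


Input: "facao", rotate left by 2
First 2 characters: "fa"
Remaining characters: "cao"
Concatenate remaining + first: "cao" + "fa" = "caofa"

caofa


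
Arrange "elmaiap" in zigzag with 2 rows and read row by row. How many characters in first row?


Zigzag "elmaiap" into 2 rows:
Placing characters:
  'e' => row 0
  'l' => row 1
  'm' => row 0
  'a' => row 1
  'i' => row 0
  'a' => row 1
  'p' => row 0
Rows:
  Row 0: "emip"
  Row 1: "laa"
First row length: 4

4


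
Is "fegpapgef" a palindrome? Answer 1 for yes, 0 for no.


Input: fegpapgef
Reversed: fegpapgef
  Compare pos 0 ('f') with pos 8 ('f'): match
  Compare pos 1 ('e') with pos 7 ('e'): match
  Compare pos 2 ('g') with pos 6 ('g'): match
  Compare pos 3 ('p') with pos 5 ('p'): match
Result: palindrome

1


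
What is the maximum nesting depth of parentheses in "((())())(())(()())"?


Input: "((())())(())(()())"
Tracking depth:
  Position 0 '(': depth becomes 1
  Position 1 '(': depth becomes 2
  Position 2 '(': depth becomes 3
  Position 3 ')': depth becomes 2
  Position 4 ')': depth becomes 1
  Position 5 '(': depth becomes 2
  Position 6 ')': depth becomes 1
  Position 7 ')': depth becomes 0
  Position 8 '(': depth becomes 1
  Position 9 '(': depth becomes 2
  Position 10 ')': depth becomes 1
  Position 11 ')': depth becomes 0
  Position 12 '(': depth becomes 1
  Position 13 '(': depth becomes 2
  Position 14 ')': depth becomes 1
  Position 15 '(': depth becomes 2
  Position 16 ')': depth becomes 1
  Position 17 ')': depth becomes 0
Maximum depth reached: 3

3


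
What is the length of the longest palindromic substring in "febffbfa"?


Input: "febffbfa"
Checking substrings for palindromes:
  [2:6] "bffb" (len 4) => palindrome
  [4:7] "fbf" (len 3) => palindrome
  [3:5] "ff" (len 2) => palindrome
Longest palindromic substring: "bffb" with length 4

4


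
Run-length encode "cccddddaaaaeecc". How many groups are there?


Input: cccddddaaaaeecc
Scanning for consecutive runs:
  Group 1: 'c' x 3 (positions 0-2)
  Group 2: 'd' x 4 (positions 3-6)
  Group 3: 'a' x 4 (positions 7-10)
  Group 4: 'e' x 2 (positions 11-12)
  Group 5: 'c' x 2 (positions 13-14)
Total groups: 5

5


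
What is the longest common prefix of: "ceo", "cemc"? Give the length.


Words: ceo, cemc
  Position 0: all 'c' => match
  Position 1: all 'e' => match
  Position 2: ('o', 'm') => mismatch, stop
LCP = "ce" (length 2)

2


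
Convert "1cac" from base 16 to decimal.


Input: "1cac" in base 16
Positional expansion:
  Digit '1' (value 1) x 16^3 = 4096
  Digit 'c' (value 12) x 16^2 = 3072
  Digit 'a' (value 10) x 16^1 = 160
  Digit 'c' (value 12) x 16^0 = 12
Sum = 7340

7340


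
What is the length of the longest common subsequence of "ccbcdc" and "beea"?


LCS of "ccbcdc" and "beea"
DP table:
           b    e    e    a
      0    0    0    0    0
  c   0    0    0    0    0
  c   0    0    0    0    0
  b   0    1    1    1    1
  c   0    1    1    1    1
  d   0    1    1    1    1
  c   0    1    1    1    1
LCS length = dp[6][4] = 1

1


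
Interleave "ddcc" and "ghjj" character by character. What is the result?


Interleaving "ddcc" and "ghjj":
  Position 0: 'd' from first, 'g' from second => "dg"
  Position 1: 'd' from first, 'h' from second => "dh"
  Position 2: 'c' from first, 'j' from second => "cj"
  Position 3: 'c' from first, 'j' from second => "cj"
Result: dgdhcjcj

dgdhcjcj


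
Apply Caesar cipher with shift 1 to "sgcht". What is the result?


Caesar cipher: shift "sgcht" by 1
  's' (pos 18) + 1 = pos 19 = 't'
  'g' (pos 6) + 1 = pos 7 = 'h'
  'c' (pos 2) + 1 = pos 3 = 'd'
  'h' (pos 7) + 1 = pos 8 = 'i'
  't' (pos 19) + 1 = pos 20 = 'u'
Result: thdiu

thdiu


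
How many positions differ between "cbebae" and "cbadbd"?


Comparing "cbebae" and "cbadbd" position by position:
  Position 0: 'c' vs 'c' => same
  Position 1: 'b' vs 'b' => same
  Position 2: 'e' vs 'a' => DIFFER
  Position 3: 'b' vs 'd' => DIFFER
  Position 4: 'a' vs 'b' => DIFFER
  Position 5: 'e' vs 'd' => DIFFER
Positions that differ: 4

4


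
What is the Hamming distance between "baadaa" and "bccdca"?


Comparing "baadaa" and "bccdca" position by position:
  Position 0: 'b' vs 'b' => same
  Position 1: 'a' vs 'c' => differ
  Position 2: 'a' vs 'c' => differ
  Position 3: 'd' vs 'd' => same
  Position 4: 'a' vs 'c' => differ
  Position 5: 'a' vs 'a' => same
Total differences (Hamming distance): 3

3


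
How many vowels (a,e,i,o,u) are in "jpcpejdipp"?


Input: jpcpejdipp
Checking each character:
  'j' at position 0: consonant
  'p' at position 1: consonant
  'c' at position 2: consonant
  'p' at position 3: consonant
  'e' at position 4: vowel (running total: 1)
  'j' at position 5: consonant
  'd' at position 6: consonant
  'i' at position 7: vowel (running total: 2)
  'p' at position 8: consonant
  'p' at position 9: consonant
Total vowels: 2

2


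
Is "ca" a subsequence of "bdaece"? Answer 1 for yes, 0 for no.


Check if "ca" is a subsequence of "bdaece"
Greedy scan:
  Position 0 ('b'): no match needed
  Position 1 ('d'): no match needed
  Position 2 ('a'): no match needed
  Position 3 ('e'): no match needed
  Position 4 ('c'): matches sub[0] = 'c'
  Position 5 ('e'): no match needed
Only matched 1/2 characters => not a subsequence

0


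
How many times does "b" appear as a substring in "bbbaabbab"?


Searching for "b" in "bbbaabbab"
Scanning each position:
  Position 0: "b" => MATCH
  Position 1: "b" => MATCH
  Position 2: "b" => MATCH
  Position 3: "a" => no
  Position 4: "a" => no
  Position 5: "b" => MATCH
  Position 6: "b" => MATCH
  Position 7: "a" => no
  Position 8: "b" => MATCH
Total occurrences: 6

6


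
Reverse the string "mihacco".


Input: mihacco
Reading characters right to left:
  Position 6: 'o'
  Position 5: 'c'
  Position 4: 'c'
  Position 3: 'a'
  Position 2: 'h'
  Position 1: 'i'
  Position 0: 'm'
Reversed: occahim

occahim


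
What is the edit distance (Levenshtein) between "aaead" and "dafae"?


Computing edit distance: "aaead" -> "dafae"
DP table:
           d    a    f    a    e
      0    1    2    3    4    5
  a   1    1    1    2    3    4
  a   2    2    1    2    2    3
  e   3    3    2    2    3    2
  a   4    4    3    3    2    3
  d   5    4    4    4    3    3
Edit distance = dp[5][5] = 3

3


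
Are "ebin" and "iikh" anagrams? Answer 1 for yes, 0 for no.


Strings: "ebin", "iikh"
Sorted first:  bein
Sorted second: hiik
Differ at position 0: 'b' vs 'h' => not anagrams

0


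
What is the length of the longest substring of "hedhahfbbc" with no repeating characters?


Input: "hedhahfbbc"
Sliding window (track last position of each char):
  Position 0 ('h'): window [0,0] length 1 -- new best
  Position 1 ('e'): window [0,1] length 2 -- new best
  Position 2 ('d'): window [0,2] length 3 -- new best
  Position 3 ('h'): repeat (last at 0), move window start to 1
  Position 3 ('h'): window [1,3] length 3
  Position 4 ('a'): window [1,4] length 4 -- new best
  Position 5 ('h'): repeat (last at 3), move window start to 4
  Position 5 ('h'): window [4,5] length 2
  Position 6 ('f'): window [4,6] length 3
  Position 7 ('b'): window [4,7] length 4
  Position 8 ('b'): repeat (last at 7), move window start to 8
  Position 8 ('b'): window [8,8] length 1
  Position 9 ('c'): window [8,9] length 2
Longest substring with no repeats: "edha" with length 4

4


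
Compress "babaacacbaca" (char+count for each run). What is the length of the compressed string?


Input: babaacacbaca
Runs:
  'b' x 1 => "b1"
  'a' x 1 => "a1"
  'b' x 1 => "b1"
  'a' x 2 => "a2"
  'c' x 1 => "c1"
  'a' x 1 => "a1"
  'c' x 1 => "c1"
  'b' x 1 => "b1"
  'a' x 1 => "a1"
  'c' x 1 => "c1"
  'a' x 1 => "a1"
Compressed: "b1a1b1a2c1a1c1b1a1c1a1"
Compressed length: 22

22


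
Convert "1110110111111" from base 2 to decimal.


Input: "1110110111111" in base 2
Positional expansion:
  Digit '1' (value 1) x 2^12 = 4096
  Digit '1' (value 1) x 2^11 = 2048
  Digit '1' (value 1) x 2^10 = 1024
  Digit '0' (value 0) x 2^9 = 0
  Digit '1' (value 1) x 2^8 = 256
  Digit '1' (value 1) x 2^7 = 128
  Digit '0' (value 0) x 2^6 = 0
  Digit '1' (value 1) x 2^5 = 32
  Digit '1' (value 1) x 2^4 = 16
  Digit '1' (value 1) x 2^3 = 8
  Digit '1' (value 1) x 2^2 = 4
  Digit '1' (value 1) x 2^1 = 2
  Digit '1' (value 1) x 2^0 = 1
Sum = 7615

7615


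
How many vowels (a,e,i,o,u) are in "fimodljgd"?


Input: fimodljgd
Checking each character:
  'f' at position 0: consonant
  'i' at position 1: vowel (running total: 1)
  'm' at position 2: consonant
  'o' at position 3: vowel (running total: 2)
  'd' at position 4: consonant
  'l' at position 5: consonant
  'j' at position 6: consonant
  'g' at position 7: consonant
  'd' at position 8: consonant
Total vowels: 2

2


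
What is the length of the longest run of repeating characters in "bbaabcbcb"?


Input: "bbaabcbcb"
Scanning for longest run:
  Position 1 ('b'): continues run of 'b', length=2
  Position 2 ('a'): new char, reset run to 1
  Position 3 ('a'): continues run of 'a', length=2
  Position 4 ('b'): new char, reset run to 1
  Position 5 ('c'): new char, reset run to 1
  Position 6 ('b'): new char, reset run to 1
  Position 7 ('c'): new char, reset run to 1
  Position 8 ('b'): new char, reset run to 1
Longest run: 'b' with length 2

2


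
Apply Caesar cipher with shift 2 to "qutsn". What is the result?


Caesar cipher: shift "qutsn" by 2
  'q' (pos 16) + 2 = pos 18 = 's'
  'u' (pos 20) + 2 = pos 22 = 'w'
  't' (pos 19) + 2 = pos 21 = 'v'
  's' (pos 18) + 2 = pos 20 = 'u'
  'n' (pos 13) + 2 = pos 15 = 'p'
Result: swvup

swvup


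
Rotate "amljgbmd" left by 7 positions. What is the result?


Input: "amljgbmd", rotate left by 7
First 7 characters: "amljgbm"
Remaining characters: "d"
Concatenate remaining + first: "d" + "amljgbm" = "damljgbm"

damljgbm


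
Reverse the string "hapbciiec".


Input: hapbciiec
Reading characters right to left:
  Position 8: 'c'
  Position 7: 'e'
  Position 6: 'i'
  Position 5: 'i'
  Position 4: 'c'
  Position 3: 'b'
  Position 2: 'p'
  Position 1: 'a'
  Position 0: 'h'
Reversed: ceiicbpah

ceiicbpah


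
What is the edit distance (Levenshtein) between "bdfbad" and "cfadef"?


Computing edit distance: "bdfbad" -> "cfadef"
DP table:
           c    f    a    d    e    f
      0    1    2    3    4    5    6
  b   1    1    2    3    4    5    6
  d   2    2    2    3    3    4    5
  f   3    3    2    3    4    4    4
  b   4    4    3    3    4    5    5
  a   5    5    4    3    4    5    6
  d   6    6    5    4    3    4    5
Edit distance = dp[6][6] = 5

5
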